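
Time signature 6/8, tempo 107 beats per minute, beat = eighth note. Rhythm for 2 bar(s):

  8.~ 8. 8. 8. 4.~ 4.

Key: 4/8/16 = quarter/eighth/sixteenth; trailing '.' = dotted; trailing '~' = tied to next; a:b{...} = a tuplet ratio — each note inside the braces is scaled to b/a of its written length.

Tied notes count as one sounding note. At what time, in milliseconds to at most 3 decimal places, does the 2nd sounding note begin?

1. 0.0ms @ 0 + 1682.243ms (3)
2. 1682.243ms @ 3 + 841.121ms (3/2)
3. 2523.364ms @ 9/2 + 841.121ms (3/2)
4. 3364.486ms @ 6 + 3364.486ms (6)

note 2 onset = 3b = 1682.243ms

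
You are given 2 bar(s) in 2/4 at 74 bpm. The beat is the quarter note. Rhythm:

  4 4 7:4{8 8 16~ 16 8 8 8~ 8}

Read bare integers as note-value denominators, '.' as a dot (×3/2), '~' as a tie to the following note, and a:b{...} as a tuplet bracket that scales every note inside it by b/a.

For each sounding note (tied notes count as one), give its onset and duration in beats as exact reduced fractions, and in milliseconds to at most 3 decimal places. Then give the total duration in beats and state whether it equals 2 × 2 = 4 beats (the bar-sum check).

1) 0.0ms=0b +810.811ms=1b
2) 810.811ms=1b +810.811ms=1b
3) 1621.622ms=2b +231.66ms=2/7b
4) 1853.282ms=16/7b +231.66ms=2/7b
5) 2084.942ms=18/7b +231.66ms=2/7b
6) 2316.602ms=20/7b +231.66ms=2/7b
7) 2548.263ms=22/7b +231.66ms=2/7b
8) 2779.923ms=24/7b +463.32ms=4/7b
Σ=4b of 4 (74bpm 2/4) — PASS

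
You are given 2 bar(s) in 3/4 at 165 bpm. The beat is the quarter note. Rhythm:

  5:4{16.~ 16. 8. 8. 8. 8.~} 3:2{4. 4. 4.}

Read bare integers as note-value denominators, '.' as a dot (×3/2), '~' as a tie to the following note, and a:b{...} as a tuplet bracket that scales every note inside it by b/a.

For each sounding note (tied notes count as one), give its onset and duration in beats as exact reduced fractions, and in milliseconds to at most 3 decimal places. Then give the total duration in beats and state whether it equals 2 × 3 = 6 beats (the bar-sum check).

1) 0.0ms=0b +218.182ms=3/5b
2) 218.182ms=3/5b +218.182ms=3/5b
3) 436.364ms=6/5b +218.182ms=3/5b
4) 654.545ms=9/5b +218.182ms=3/5b
5) 872.727ms=12/5b +581.818ms=8/5b
6) 1454.545ms=4b +363.636ms=1b
7) 1818.182ms=5b +363.636ms=1b
Σ=6b of 6 (165bpm 3/4) — PASS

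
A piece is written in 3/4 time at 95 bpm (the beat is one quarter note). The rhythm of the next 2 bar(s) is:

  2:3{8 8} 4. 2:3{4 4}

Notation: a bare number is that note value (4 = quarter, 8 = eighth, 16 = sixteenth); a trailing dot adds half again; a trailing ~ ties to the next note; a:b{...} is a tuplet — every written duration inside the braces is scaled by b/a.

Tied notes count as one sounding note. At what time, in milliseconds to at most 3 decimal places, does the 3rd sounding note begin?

note 3 onset = 3/2b = 947.368ms

1. 0.0ms @ 0 + 473.684ms (3/4)
2. 473.684ms @ 3/4 + 473.684ms (3/4)
3. 947.368ms @ 3/2 + 947.368ms (3/2)
4. 1894.737ms @ 3 + 947.368ms (3/2)
5. 2842.105ms @ 9/2 + 947.368ms (3/2)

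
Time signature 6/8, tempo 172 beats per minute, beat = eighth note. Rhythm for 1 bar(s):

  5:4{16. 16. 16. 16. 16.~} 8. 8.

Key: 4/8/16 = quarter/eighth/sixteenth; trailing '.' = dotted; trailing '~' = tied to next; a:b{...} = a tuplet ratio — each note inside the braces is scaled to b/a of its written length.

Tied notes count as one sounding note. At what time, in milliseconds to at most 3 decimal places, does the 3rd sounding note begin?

1. 0.0ms @ 0 + 209.302ms (3/5)
2. 209.302ms @ 3/5 + 209.302ms (3/5)
3. 418.605ms @ 6/5 + 209.302ms (3/5)
4. 627.907ms @ 9/5 + 209.302ms (3/5)
5. 837.209ms @ 12/5 + 732.558ms (21/10)
6. 1569.767ms @ 9/2 + 523.256ms (3/2)

note 3 onset = 6/5b = 418.605ms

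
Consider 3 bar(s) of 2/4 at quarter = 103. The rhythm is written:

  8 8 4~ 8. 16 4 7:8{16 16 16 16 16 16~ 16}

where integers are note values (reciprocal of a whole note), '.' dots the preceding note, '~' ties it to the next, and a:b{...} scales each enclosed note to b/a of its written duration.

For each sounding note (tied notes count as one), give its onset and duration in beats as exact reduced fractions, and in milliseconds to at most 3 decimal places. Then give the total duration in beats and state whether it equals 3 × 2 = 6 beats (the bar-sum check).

1) 0.0ms=0b +291.262ms=1/2b
2) 291.262ms=1/2b +291.262ms=1/2b
3) 582.524ms=1b +1019.417ms=7/4b
4) 1601.942ms=11/4b +145.631ms=1/4b
5) 1747.573ms=3b +582.524ms=1b
6) 2330.097ms=4b +166.436ms=2/7b
7) 2496.533ms=30/7b +166.436ms=2/7b
8) 2662.968ms=32/7b +166.436ms=2/7b
9) 2829.404ms=34/7b +166.436ms=2/7b
10) 2995.839ms=36/7b +166.436ms=2/7b
11) 3162.275ms=38/7b +332.871ms=4/7b
Σ=6b of 6 (103bpm 2/4) — PASS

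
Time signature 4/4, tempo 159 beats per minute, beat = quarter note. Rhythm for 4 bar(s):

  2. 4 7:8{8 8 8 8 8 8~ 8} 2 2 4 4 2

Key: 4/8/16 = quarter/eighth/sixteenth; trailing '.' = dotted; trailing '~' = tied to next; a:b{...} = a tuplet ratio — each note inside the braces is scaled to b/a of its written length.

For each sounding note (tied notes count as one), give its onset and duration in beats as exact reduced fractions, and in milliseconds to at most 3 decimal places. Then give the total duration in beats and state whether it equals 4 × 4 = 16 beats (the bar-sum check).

1) 0.0ms=0b +1132.075ms=3b
2) 1132.075ms=3b +377.358ms=1b
3) 1509.434ms=4b +215.633ms=4/7b
4) 1725.067ms=32/7b +215.633ms=4/7b
5) 1940.701ms=36/7b +215.633ms=4/7b
6) 2156.334ms=40/7b +215.633ms=4/7b
7) 2371.968ms=44/7b +215.633ms=4/7b
8) 2587.601ms=48/7b +431.267ms=8/7b
9) 3018.868ms=8b +754.717ms=2b
10) 3773.585ms=10b +754.717ms=2b
11) 4528.302ms=12b +377.358ms=1b
12) 4905.66ms=13b +377.358ms=1b
13) 5283.019ms=14b +754.717ms=2b
Σ=16b of 16 (159bpm 4/4) — PASS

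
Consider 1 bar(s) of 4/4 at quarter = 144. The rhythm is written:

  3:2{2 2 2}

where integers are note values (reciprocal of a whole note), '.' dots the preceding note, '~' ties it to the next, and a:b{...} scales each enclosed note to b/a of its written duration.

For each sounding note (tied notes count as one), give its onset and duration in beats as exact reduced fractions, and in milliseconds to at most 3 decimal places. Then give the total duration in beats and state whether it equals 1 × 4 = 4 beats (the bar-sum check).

1) 0.0ms=0b +555.556ms=4/3b
2) 555.556ms=4/3b +555.556ms=4/3b
3) 1111.111ms=8/3b +555.556ms=4/3b
Σ=4b of 4 (144bpm 4/4) — PASS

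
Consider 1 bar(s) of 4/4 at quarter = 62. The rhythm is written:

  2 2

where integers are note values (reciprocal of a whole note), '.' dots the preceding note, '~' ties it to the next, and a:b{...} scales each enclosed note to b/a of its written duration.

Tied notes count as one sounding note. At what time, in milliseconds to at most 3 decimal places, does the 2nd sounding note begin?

1. 0.0ms @ 0 + 1935.484ms (2)
2. 1935.484ms @ 2 + 1935.484ms (2)

note 2 onset = 2b = 1935.484ms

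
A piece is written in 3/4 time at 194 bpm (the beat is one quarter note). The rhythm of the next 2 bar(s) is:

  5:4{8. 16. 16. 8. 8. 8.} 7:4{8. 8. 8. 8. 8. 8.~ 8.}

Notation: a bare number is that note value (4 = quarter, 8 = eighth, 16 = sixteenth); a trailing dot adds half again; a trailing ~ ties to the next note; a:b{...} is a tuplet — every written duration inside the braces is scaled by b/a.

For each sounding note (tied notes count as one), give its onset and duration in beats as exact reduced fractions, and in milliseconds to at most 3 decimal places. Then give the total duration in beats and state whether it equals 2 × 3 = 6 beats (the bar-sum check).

1) 0.0ms=0b +185.567ms=3/5b
2) 185.567ms=3/5b +92.784ms=3/10b
3) 278.351ms=9/10b +92.784ms=3/10b
4) 371.134ms=6/5b +185.567ms=3/5b
5) 556.701ms=9/5b +185.567ms=3/5b
6) 742.268ms=12/5b +185.567ms=3/5b
7) 927.835ms=3b +132.548ms=3/7b
8) 1060.383ms=24/7b +132.548ms=3/7b
9) 1192.931ms=27/7b +132.548ms=3/7b
10) 1325.479ms=30/7b +132.548ms=3/7b
11) 1458.027ms=33/7b +132.548ms=3/7b
12) 1590.574ms=36/7b +265.096ms=6/7b
Σ=6b of 6 (194bpm 3/4) — PASS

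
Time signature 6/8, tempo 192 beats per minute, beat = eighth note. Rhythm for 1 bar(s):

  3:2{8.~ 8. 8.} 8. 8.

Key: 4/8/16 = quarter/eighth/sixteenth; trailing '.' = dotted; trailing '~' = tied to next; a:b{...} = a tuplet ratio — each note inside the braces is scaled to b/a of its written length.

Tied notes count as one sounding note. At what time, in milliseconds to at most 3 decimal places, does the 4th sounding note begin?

note 4 onset = 9/2b = 1406.25ms

1. 0.0ms @ 0 + 625.0ms (2)
2. 625.0ms @ 2 + 312.5ms (1)
3. 937.5ms @ 3 + 468.75ms (3/2)
4. 1406.25ms @ 9/2 + 468.75ms (3/2)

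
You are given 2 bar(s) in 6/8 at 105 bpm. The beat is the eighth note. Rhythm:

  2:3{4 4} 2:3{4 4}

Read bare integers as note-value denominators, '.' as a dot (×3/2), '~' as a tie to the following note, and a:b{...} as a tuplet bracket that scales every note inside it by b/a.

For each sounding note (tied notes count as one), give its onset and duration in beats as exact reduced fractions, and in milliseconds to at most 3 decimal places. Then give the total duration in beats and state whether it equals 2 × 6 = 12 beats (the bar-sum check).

1) 0.0ms=0b +1714.286ms=3b
2) 1714.286ms=3b +1714.286ms=3b
3) 3428.571ms=6b +1714.286ms=3b
4) 5142.857ms=9b +1714.286ms=3b
Σ=12b of 12 (105bpm 6/8) — PASS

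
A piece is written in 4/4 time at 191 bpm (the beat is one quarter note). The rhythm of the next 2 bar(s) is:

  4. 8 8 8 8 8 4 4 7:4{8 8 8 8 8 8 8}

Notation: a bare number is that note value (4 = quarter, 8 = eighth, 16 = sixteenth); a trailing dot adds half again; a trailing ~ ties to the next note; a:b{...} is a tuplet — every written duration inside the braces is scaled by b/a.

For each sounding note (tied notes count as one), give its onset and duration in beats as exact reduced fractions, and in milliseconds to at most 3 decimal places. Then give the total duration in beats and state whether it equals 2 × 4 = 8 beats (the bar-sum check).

1) 0.0ms=0b +471.204ms=3/2b
2) 471.204ms=3/2b +157.068ms=1/2b
3) 628.272ms=2b +157.068ms=1/2b
4) 785.34ms=5/2b +157.068ms=1/2b
5) 942.408ms=3b +157.068ms=1/2b
6) 1099.476ms=7/2b +157.068ms=1/2b
7) 1256.545ms=4b +314.136ms=1b
8) 1570.681ms=5b +314.136ms=1b
9) 1884.817ms=6b +89.753ms=2/7b
10) 1974.57ms=44/7b +89.753ms=2/7b
11) 2064.323ms=46/7b +89.753ms=2/7b
12) 2154.076ms=48/7b +89.753ms=2/7b
13) 2243.829ms=50/7b +89.753ms=2/7b
14) 2333.583ms=52/7b +89.753ms=2/7b
15) 2423.336ms=54/7b +89.753ms=2/7b
Σ=8b of 8 (191bpm 4/4) — PASS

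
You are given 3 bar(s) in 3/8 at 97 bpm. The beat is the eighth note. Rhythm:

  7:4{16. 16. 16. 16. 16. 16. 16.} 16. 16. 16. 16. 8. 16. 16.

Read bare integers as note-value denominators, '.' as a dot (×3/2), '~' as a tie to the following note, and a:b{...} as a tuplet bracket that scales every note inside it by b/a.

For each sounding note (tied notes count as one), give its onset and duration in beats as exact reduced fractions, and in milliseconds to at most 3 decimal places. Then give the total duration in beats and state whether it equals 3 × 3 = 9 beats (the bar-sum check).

1) 0.0ms=0b +265.096ms=3/7b
2) 265.096ms=3/7b +265.096ms=3/7b
3) 530.191ms=6/7b +265.096ms=3/7b
4) 795.287ms=9/7b +265.096ms=3/7b
5) 1060.383ms=12/7b +265.096ms=3/7b
6) 1325.479ms=15/7b +265.096ms=3/7b
7) 1590.574ms=18/7b +265.096ms=3/7b
8) 1855.67ms=3b +463.918ms=3/4b
9) 2319.588ms=15/4b +463.918ms=3/4b
10) 2783.505ms=9/2b +463.918ms=3/4b
11) 3247.423ms=21/4b +463.918ms=3/4b
12) 3711.34ms=6b +927.835ms=3/2b
13) 4639.175ms=15/2b +463.918ms=3/4b
14) 5103.093ms=33/4b +463.918ms=3/4b
Σ=9b of 9 (97bpm 3/8) — PASS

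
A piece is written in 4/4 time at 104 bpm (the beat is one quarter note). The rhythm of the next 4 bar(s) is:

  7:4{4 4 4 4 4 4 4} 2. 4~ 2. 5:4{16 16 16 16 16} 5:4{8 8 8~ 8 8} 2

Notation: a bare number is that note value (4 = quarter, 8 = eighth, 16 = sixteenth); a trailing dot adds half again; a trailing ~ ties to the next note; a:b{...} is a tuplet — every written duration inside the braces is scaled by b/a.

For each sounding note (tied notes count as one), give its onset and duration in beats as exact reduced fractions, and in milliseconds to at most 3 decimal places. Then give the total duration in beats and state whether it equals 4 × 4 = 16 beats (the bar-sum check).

1) 0.0ms=0b +329.67ms=4/7b
2) 329.67ms=4/7b +329.67ms=4/7b
3) 659.341ms=8/7b +329.67ms=4/7b
4) 989.011ms=12/7b +329.67ms=4/7b
5) 1318.681ms=16/7b +329.67ms=4/7b
6) 1648.352ms=20/7b +329.67ms=4/7b
7) 1978.022ms=24/7b +329.67ms=4/7b
8) 2307.692ms=4b +1730.769ms=3b
9) 4038.462ms=7b +2307.692ms=4b
10) 6346.154ms=11b +115.385ms=1/5b
11) 6461.538ms=56/5b +115.385ms=1/5b
12) 6576.923ms=57/5b +115.385ms=1/5b
13) 6692.308ms=58/5b +115.385ms=1/5b
14) 6807.692ms=59/5b +115.385ms=1/5b
15) 6923.077ms=12b +230.769ms=2/5b
16) 7153.846ms=62/5b +230.769ms=2/5b
17) 7384.615ms=64/5b +461.538ms=4/5b
18) 7846.154ms=68/5b +230.769ms=2/5b
19) 8076.923ms=14b +1153.846ms=2b
Σ=16b of 16 (104bpm 4/4) — PASS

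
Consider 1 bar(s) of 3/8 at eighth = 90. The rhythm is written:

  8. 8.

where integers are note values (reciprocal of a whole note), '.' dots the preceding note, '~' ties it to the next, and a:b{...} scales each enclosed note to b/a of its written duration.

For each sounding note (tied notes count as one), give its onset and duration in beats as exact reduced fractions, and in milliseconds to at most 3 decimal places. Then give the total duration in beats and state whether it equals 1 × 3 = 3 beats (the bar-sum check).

1) 0.0ms=0b +1000.0ms=3/2b
2) 1000.0ms=3/2b +1000.0ms=3/2b
Σ=3b of 3 (90bpm 3/8) — PASS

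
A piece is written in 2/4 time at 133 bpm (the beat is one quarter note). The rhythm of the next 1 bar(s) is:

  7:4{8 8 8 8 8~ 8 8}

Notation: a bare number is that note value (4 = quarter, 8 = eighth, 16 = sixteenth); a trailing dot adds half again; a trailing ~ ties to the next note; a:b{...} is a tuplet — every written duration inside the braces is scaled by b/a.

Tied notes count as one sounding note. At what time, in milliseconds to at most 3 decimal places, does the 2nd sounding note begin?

1. 0.0ms @ 0 + 128.894ms (2/7)
2. 128.894ms @ 2/7 + 128.894ms (2/7)
3. 257.787ms @ 4/7 + 128.894ms (2/7)
4. 386.681ms @ 6/7 + 128.894ms (2/7)
5. 515.575ms @ 8/7 + 257.787ms (4/7)
6. 773.362ms @ 12/7 + 128.894ms (2/7)

note 2 onset = 2/7b = 128.894ms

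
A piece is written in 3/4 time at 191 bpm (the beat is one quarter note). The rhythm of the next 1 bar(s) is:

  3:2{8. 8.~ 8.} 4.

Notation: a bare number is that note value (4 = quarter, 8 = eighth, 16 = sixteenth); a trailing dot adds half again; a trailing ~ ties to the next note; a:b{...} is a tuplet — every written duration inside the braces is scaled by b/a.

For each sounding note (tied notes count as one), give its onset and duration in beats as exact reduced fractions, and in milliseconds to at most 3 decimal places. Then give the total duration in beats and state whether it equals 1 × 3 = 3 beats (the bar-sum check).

1) 0.0ms=0b +157.068ms=1/2b
2) 157.068ms=1/2b +314.136ms=1b
3) 471.204ms=3/2b +471.204ms=3/2b
Σ=3b of 3 (191bpm 3/4) — PASS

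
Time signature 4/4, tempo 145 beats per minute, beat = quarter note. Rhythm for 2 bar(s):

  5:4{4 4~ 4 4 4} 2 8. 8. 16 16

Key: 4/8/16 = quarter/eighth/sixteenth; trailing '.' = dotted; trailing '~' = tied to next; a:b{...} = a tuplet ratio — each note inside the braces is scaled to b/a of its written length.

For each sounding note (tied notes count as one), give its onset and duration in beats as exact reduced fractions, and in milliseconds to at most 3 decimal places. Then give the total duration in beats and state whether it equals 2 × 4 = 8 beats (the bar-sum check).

1) 0.0ms=0b +331.034ms=4/5b
2) 331.034ms=4/5b +662.069ms=8/5b
3) 993.103ms=12/5b +331.034ms=4/5b
4) 1324.138ms=16/5b +331.034ms=4/5b
5) 1655.172ms=4b +827.586ms=2b
6) 2482.759ms=6b +310.345ms=3/4b
7) 2793.103ms=27/4b +310.345ms=3/4b
8) 3103.448ms=15/2b +103.448ms=1/4b
9) 3206.897ms=31/4b +103.448ms=1/4b
Σ=8b of 8 (145bpm 4/4) — PASS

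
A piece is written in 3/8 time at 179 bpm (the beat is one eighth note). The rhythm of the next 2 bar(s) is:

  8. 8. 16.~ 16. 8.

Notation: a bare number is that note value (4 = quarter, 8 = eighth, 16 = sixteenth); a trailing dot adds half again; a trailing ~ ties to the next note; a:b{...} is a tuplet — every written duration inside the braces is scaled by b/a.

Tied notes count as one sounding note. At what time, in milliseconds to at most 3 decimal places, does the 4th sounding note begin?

1. 0.0ms @ 0 + 502.793ms (3/2)
2. 502.793ms @ 3/2 + 502.793ms (3/2)
3. 1005.587ms @ 3 + 502.793ms (3/2)
4. 1508.38ms @ 9/2 + 502.793ms (3/2)

note 4 onset = 9/2b = 1508.38ms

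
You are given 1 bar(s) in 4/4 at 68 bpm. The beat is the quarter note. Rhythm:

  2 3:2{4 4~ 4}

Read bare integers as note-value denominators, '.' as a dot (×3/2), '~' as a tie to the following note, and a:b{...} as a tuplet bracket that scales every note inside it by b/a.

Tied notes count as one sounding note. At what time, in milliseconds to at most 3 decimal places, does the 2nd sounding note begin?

1. 0.0ms @ 0 + 1764.706ms (2)
2. 1764.706ms @ 2 + 588.235ms (2/3)
3. 2352.941ms @ 8/3 + 1176.471ms (4/3)

note 2 onset = 2b = 1764.706ms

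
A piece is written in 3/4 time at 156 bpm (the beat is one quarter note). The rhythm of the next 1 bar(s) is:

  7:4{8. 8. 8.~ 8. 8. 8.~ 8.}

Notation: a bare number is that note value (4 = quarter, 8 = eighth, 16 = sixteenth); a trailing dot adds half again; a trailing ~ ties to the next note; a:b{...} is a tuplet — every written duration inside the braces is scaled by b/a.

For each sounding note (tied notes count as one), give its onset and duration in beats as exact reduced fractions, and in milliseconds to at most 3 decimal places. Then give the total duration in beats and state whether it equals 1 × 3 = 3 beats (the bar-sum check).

1) 0.0ms=0b +164.835ms=3/7b
2) 164.835ms=3/7b +164.835ms=3/7b
3) 329.67ms=6/7b +329.67ms=6/7b
4) 659.341ms=12/7b +164.835ms=3/7b
5) 824.176ms=15/7b +329.67ms=6/7b
Σ=3b of 3 (156bpm 3/4) — PASS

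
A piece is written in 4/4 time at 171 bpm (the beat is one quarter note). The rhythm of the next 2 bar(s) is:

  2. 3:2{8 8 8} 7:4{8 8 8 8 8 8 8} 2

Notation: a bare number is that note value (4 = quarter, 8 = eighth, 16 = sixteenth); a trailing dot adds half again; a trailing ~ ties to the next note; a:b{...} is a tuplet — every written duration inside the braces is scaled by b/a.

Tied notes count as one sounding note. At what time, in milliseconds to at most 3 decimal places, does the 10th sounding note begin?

note 10 onset = 38/7b = 1904.762ms

1. 0.0ms @ 0 + 1052.632ms (3)
2. 1052.632ms @ 3 + 116.959ms (1/3)
3. 1169.591ms @ 10/3 + 116.959ms (1/3)
4. 1286.55ms @ 11/3 + 116.959ms (1/3)
5. 1403.509ms @ 4 + 100.251ms (2/7)
6. 1503.759ms @ 30/7 + 100.251ms (2/7)
7. 1604.01ms @ 32/7 + 100.251ms (2/7)
8. 1704.261ms @ 34/7 + 100.251ms (2/7)
9. 1804.511ms @ 36/7 + 100.251ms (2/7)
10. 1904.762ms @ 38/7 + 100.251ms (2/7)
11. 2005.013ms @ 40/7 + 100.251ms (2/7)
12. 2105.263ms @ 6 + 701.754ms (2)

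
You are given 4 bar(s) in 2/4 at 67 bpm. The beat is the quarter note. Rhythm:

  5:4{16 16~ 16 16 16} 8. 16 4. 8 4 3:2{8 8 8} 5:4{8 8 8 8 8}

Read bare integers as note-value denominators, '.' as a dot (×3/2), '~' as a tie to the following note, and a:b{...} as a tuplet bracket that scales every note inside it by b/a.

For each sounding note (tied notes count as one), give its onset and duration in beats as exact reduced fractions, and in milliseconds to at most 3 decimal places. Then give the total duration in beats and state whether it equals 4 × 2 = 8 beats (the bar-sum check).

1) 0.0ms=0b +179.104ms=1/5b
2) 179.104ms=1/5b +358.209ms=2/5b
3) 537.313ms=3/5b +179.104ms=1/5b
4) 716.418ms=4/5b +179.104ms=1/5b
5) 895.522ms=1b +671.642ms=3/4b
6) 1567.164ms=7/4b +223.881ms=1/4b
7) 1791.045ms=2b +1343.284ms=3/2b
8) 3134.328ms=7/2b +447.761ms=1/2b
9) 3582.09ms=4b +895.522ms=1b
10) 4477.612ms=5b +298.507ms=1/3b
11) 4776.119ms=16/3b +298.507ms=1/3b
12) 5074.627ms=17/3b +298.507ms=1/3b
13) 5373.134ms=6b +358.209ms=2/5b
14) 5731.343ms=32/5b +358.209ms=2/5b
15) 6089.552ms=34/5b +358.209ms=2/5b
16) 6447.761ms=36/5b +358.209ms=2/5b
17) 6805.97ms=38/5b +358.209ms=2/5b
Σ=8b of 8 (67bpm 2/4) — PASS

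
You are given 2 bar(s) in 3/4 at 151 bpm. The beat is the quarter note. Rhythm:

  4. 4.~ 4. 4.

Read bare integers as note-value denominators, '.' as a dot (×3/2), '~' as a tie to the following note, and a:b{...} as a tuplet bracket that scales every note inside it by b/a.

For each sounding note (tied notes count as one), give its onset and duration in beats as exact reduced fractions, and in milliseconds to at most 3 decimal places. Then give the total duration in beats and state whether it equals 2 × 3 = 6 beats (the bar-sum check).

1) 0.0ms=0b +596.026ms=3/2b
2) 596.026ms=3/2b +1192.053ms=3b
3) 1788.079ms=9/2b +596.026ms=3/2b
Σ=6b of 6 (151bpm 3/4) — PASS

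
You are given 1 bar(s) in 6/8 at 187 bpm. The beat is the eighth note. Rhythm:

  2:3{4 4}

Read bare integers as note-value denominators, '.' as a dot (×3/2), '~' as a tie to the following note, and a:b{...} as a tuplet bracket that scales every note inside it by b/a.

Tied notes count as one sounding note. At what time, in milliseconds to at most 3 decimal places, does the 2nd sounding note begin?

note 2 onset = 3b = 962.567ms

1. 0.0ms @ 0 + 962.567ms (3)
2. 962.567ms @ 3 + 962.567ms (3)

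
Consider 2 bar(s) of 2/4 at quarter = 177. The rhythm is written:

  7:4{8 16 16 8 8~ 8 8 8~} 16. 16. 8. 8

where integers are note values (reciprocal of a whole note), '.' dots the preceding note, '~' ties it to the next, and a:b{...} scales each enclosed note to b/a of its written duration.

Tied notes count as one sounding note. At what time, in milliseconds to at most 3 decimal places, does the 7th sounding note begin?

note 7 onset = 12/7b = 581.114ms

1. 0.0ms @ 0 + 96.852ms (2/7)
2. 96.852ms @ 2/7 + 48.426ms (1/7)
3. 145.278ms @ 3/7 + 48.426ms (1/7)
4. 193.705ms @ 4/7 + 96.852ms (2/7)
5. 290.557ms @ 6/7 + 193.705ms (4/7)
6. 484.262ms @ 10/7 + 96.852ms (2/7)
7. 581.114ms @ 12/7 + 223.971ms (37/56)
8. 805.085ms @ 19/8 + 127.119ms (3/8)
9. 932.203ms @ 11/4 + 254.237ms (3/4)
10. 1186.441ms @ 7/2 + 169.492ms (1/2)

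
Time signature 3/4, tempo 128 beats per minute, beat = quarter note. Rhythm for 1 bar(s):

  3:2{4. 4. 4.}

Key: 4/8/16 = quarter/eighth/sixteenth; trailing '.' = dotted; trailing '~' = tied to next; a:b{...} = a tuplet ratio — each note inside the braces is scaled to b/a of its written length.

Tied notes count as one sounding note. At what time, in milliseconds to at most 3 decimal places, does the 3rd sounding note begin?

1. 0.0ms @ 0 + 468.75ms (1)
2. 468.75ms @ 1 + 468.75ms (1)
3. 937.5ms @ 2 + 468.75ms (1)

note 3 onset = 2b = 937.5ms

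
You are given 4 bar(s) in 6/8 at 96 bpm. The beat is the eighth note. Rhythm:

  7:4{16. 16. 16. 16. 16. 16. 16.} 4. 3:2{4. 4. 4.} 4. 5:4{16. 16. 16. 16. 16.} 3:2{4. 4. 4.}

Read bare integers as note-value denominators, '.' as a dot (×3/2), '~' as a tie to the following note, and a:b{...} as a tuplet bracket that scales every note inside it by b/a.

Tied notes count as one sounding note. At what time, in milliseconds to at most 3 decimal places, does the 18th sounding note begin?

1. 0.0ms @ 0 + 267.857ms (3/7)
2. 267.857ms @ 3/7 + 267.857ms (3/7)
3. 535.714ms @ 6/7 + 267.857ms (3/7)
4. 803.571ms @ 9/7 + 267.857ms (3/7)
5. 1071.429ms @ 12/7 + 267.857ms (3/7)
6. 1339.286ms @ 15/7 + 267.857ms (3/7)
7. 1607.143ms @ 18/7 + 267.857ms (3/7)
8. 1875.0ms @ 3 + 1875.0ms (3)
9. 3750.0ms @ 6 + 1250.0ms (2)
10. 5000.0ms @ 8 + 1250.0ms (2)
11. 6250.0ms @ 10 + 1250.0ms (2)
12. 7500.0ms @ 12 + 1875.0ms (3)
13. 9375.0ms @ 15 + 375.0ms (3/5)
14. 9750.0ms @ 78/5 + 375.0ms (3/5)
15. 10125.0ms @ 81/5 + 375.0ms (3/5)
16. 10500.0ms @ 84/5 + 375.0ms (3/5)
17. 10875.0ms @ 87/5 + 375.0ms (3/5)
18. 11250.0ms @ 18 + 1250.0ms (2)
19. 12500.0ms @ 20 + 1250.0ms (2)
20. 13750.0ms @ 22 + 1250.0ms (2)

note 18 onset = 18b = 11250.0ms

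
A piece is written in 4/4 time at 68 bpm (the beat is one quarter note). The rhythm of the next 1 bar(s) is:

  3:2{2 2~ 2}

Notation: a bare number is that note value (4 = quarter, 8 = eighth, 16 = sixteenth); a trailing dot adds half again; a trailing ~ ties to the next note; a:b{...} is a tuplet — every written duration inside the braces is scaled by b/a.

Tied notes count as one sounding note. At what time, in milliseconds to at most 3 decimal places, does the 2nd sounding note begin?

1. 0.0ms @ 0 + 1176.471ms (4/3)
2. 1176.471ms @ 4/3 + 2352.941ms (8/3)

note 2 onset = 4/3b = 1176.471ms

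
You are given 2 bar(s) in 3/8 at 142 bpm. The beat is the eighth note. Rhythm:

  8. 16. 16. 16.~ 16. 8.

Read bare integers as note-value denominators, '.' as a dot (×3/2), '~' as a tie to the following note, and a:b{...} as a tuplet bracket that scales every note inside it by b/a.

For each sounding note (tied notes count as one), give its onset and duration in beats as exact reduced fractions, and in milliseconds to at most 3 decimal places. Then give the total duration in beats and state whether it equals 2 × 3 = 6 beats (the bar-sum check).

1) 0.0ms=0b +633.803ms=3/2b
2) 633.803ms=3/2b +316.901ms=3/4b
3) 950.704ms=9/4b +316.901ms=3/4b
4) 1267.606ms=3b +633.803ms=3/2b
5) 1901.408ms=9/2b +633.803ms=3/2b
Σ=6b of 6 (142bpm 3/8) — PASS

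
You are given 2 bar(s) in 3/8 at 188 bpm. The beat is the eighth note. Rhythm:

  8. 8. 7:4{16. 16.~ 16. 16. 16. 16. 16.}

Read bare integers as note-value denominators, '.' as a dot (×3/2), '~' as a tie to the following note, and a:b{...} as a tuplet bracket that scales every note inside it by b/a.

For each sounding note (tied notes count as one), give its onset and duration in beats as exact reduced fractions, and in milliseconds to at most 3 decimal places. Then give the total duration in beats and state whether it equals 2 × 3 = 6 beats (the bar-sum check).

1) 0.0ms=0b +478.723ms=3/2b
2) 478.723ms=3/2b +478.723ms=3/2b
3) 957.447ms=3b +136.778ms=3/7b
4) 1094.225ms=24/7b +273.556ms=6/7b
5) 1367.781ms=30/7b +136.778ms=3/7b
6) 1504.559ms=33/7b +136.778ms=3/7b
7) 1641.337ms=36/7b +136.778ms=3/7b
8) 1778.116ms=39/7b +136.778ms=3/7b
Σ=6b of 6 (188bpm 3/8) — PASS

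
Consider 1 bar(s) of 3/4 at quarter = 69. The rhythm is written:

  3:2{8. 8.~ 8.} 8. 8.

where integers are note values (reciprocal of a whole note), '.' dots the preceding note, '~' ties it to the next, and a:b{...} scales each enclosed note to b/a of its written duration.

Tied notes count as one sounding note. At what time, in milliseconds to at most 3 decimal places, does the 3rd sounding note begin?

1. 0.0ms @ 0 + 434.783ms (1/2)
2. 434.783ms @ 1/2 + 869.565ms (1)
3. 1304.348ms @ 3/2 + 652.174ms (3/4)
4. 1956.522ms @ 9/4 + 652.174ms (3/4)

note 3 onset = 3/2b = 1304.348ms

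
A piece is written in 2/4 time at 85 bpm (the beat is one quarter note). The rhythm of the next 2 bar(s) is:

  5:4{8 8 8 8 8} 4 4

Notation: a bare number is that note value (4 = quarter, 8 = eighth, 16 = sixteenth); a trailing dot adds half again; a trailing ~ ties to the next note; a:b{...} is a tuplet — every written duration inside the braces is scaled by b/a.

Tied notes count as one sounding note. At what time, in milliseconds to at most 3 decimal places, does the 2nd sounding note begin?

note 2 onset = 2/5b = 282.353ms

1. 0.0ms @ 0 + 282.353ms (2/5)
2. 282.353ms @ 2/5 + 282.353ms (2/5)
3. 564.706ms @ 4/5 + 282.353ms (2/5)
4. 847.059ms @ 6/5 + 282.353ms (2/5)
5. 1129.412ms @ 8/5 + 282.353ms (2/5)
6. 1411.765ms @ 2 + 705.882ms (1)
7. 2117.647ms @ 3 + 705.882ms (1)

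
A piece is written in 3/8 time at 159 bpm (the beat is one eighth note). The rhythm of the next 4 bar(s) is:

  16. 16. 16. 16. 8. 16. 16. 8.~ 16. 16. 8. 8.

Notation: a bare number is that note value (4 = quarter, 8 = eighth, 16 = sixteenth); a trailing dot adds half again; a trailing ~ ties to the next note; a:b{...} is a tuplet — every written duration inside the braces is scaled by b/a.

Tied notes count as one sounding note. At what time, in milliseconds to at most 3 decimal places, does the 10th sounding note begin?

note 10 onset = 9b = 3396.226ms

1. 0.0ms @ 0 + 283.019ms (3/4)
2. 283.019ms @ 3/4 + 283.019ms (3/4)
3. 566.038ms @ 3/2 + 283.019ms (3/4)
4. 849.057ms @ 9/4 + 283.019ms (3/4)
5. 1132.075ms @ 3 + 566.038ms (3/2)
6. 1698.113ms @ 9/2 + 283.019ms (3/4)
7. 1981.132ms @ 21/4 + 283.019ms (3/4)
8. 2264.151ms @ 6 + 849.057ms (9/4)
9. 3113.208ms @ 33/4 + 283.019ms (3/4)
10. 3396.226ms @ 9 + 566.038ms (3/2)
11. 3962.264ms @ 21/2 + 566.038ms (3/2)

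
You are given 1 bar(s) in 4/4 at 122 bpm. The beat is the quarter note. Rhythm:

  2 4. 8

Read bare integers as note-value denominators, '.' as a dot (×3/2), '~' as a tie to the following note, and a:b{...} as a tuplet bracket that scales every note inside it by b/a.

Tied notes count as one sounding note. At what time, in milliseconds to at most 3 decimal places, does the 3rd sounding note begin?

note 3 onset = 7/2b = 1721.311ms

1. 0.0ms @ 0 + 983.607ms (2)
2. 983.607ms @ 2 + 737.705ms (3/2)
3. 1721.311ms @ 7/2 + 245.902ms (1/2)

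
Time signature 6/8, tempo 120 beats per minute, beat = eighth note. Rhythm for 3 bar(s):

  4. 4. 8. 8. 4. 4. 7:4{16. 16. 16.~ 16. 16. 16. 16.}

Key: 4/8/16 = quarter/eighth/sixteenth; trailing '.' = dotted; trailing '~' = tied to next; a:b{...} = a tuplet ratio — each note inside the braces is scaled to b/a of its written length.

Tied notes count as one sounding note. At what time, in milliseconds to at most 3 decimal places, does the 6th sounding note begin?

1. 0.0ms @ 0 + 1500.0ms (3)
2. 1500.0ms @ 3 + 1500.0ms (3)
3. 3000.0ms @ 6 + 750.0ms (3/2)
4. 3750.0ms @ 15/2 + 750.0ms (3/2)
5. 4500.0ms @ 9 + 1500.0ms (3)
6. 6000.0ms @ 12 + 1500.0ms (3)
7. 7500.0ms @ 15 + 214.286ms (3/7)
8. 7714.286ms @ 108/7 + 214.286ms (3/7)
9. 7928.571ms @ 111/7 + 428.571ms (6/7)
10. 8357.143ms @ 117/7 + 214.286ms (3/7)
11. 8571.429ms @ 120/7 + 214.286ms (3/7)
12. 8785.714ms @ 123/7 + 214.286ms (3/7)

note 6 onset = 12b = 6000.0ms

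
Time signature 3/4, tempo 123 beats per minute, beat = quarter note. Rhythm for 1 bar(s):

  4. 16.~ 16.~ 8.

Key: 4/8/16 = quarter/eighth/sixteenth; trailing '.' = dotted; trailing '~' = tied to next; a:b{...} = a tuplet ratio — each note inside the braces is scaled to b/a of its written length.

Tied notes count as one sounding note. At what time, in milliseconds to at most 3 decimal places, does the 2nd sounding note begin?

note 2 onset = 3/2b = 731.707ms

1. 0.0ms @ 0 + 731.707ms (3/2)
2. 731.707ms @ 3/2 + 731.707ms (3/2)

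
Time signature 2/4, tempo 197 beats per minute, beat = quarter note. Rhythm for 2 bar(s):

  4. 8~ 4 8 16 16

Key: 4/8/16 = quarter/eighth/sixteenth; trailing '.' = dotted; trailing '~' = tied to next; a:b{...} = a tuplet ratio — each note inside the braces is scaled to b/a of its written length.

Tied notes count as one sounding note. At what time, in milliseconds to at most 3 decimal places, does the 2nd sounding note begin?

1. 0.0ms @ 0 + 456.853ms (3/2)
2. 456.853ms @ 3/2 + 456.853ms (3/2)
3. 913.706ms @ 3 + 152.284ms (1/2)
4. 1065.99ms @ 7/2 + 76.142ms (1/4)
5. 1142.132ms @ 15/4 + 76.142ms (1/4)

note 2 onset = 3/2b = 456.853ms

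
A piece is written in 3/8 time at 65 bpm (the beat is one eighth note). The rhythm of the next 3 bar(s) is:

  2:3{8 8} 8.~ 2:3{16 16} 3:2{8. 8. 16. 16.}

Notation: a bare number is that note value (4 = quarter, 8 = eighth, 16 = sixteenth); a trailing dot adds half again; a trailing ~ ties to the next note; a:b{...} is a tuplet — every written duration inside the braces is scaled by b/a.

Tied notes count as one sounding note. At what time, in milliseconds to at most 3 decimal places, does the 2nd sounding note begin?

1. 0.0ms @ 0 + 1384.615ms (3/2)
2. 1384.615ms @ 3/2 + 1384.615ms (3/2)
3. 2769.231ms @ 3 + 2076.923ms (9/4)
4. 4846.154ms @ 21/4 + 692.308ms (3/4)
5. 5538.462ms @ 6 + 923.077ms (1)
6. 6461.538ms @ 7 + 923.077ms (1)
7. 7384.615ms @ 8 + 461.538ms (1/2)
8. 7846.154ms @ 17/2 + 461.538ms (1/2)

note 2 onset = 3/2b = 1384.615ms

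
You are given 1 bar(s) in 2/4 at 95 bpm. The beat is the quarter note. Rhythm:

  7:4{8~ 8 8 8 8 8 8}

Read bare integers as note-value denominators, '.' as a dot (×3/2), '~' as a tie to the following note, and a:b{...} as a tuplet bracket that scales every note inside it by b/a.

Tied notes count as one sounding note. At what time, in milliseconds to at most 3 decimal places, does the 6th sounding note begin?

note 6 onset = 12/7b = 1082.707ms

1. 0.0ms @ 0 + 360.902ms (4/7)
2. 360.902ms @ 4/7 + 180.451ms (2/7)
3. 541.353ms @ 6/7 + 180.451ms (2/7)
4. 721.805ms @ 8/7 + 180.451ms (2/7)
5. 902.256ms @ 10/7 + 180.451ms (2/7)
6. 1082.707ms @ 12/7 + 180.451ms (2/7)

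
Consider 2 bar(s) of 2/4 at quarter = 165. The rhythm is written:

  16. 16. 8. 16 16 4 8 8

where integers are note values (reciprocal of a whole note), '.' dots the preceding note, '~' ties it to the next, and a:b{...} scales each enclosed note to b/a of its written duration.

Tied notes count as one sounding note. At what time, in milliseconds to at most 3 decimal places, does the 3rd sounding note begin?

note 3 onset = 3/4b = 272.727ms

1. 0.0ms @ 0 + 136.364ms (3/8)
2. 136.364ms @ 3/8 + 136.364ms (3/8)
3. 272.727ms @ 3/4 + 272.727ms (3/4)
4. 545.455ms @ 3/2 + 90.909ms (1/4)
5. 636.364ms @ 7/4 + 90.909ms (1/4)
6. 727.273ms @ 2 + 363.636ms (1)
7. 1090.909ms @ 3 + 181.818ms (1/2)
8. 1272.727ms @ 7/2 + 181.818ms (1/2)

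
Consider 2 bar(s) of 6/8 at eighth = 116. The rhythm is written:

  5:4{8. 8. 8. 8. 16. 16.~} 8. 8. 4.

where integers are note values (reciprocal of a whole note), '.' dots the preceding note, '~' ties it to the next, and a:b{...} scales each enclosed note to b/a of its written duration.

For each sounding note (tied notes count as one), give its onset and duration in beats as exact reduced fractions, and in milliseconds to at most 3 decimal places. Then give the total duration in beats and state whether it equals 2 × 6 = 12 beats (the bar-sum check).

1) 0.0ms=0b +620.69ms=6/5b
2) 620.69ms=6/5b +620.69ms=6/5b
3) 1241.379ms=12/5b +620.69ms=6/5b
4) 1862.069ms=18/5b +620.69ms=6/5b
5) 2482.759ms=24/5b +310.345ms=3/5b
6) 2793.103ms=27/5b +1086.207ms=21/10b
7) 3879.31ms=15/2b +775.862ms=3/2b
8) 4655.172ms=9b +1551.724ms=3b
Σ=12b of 12 (116bpm 6/8) — PASS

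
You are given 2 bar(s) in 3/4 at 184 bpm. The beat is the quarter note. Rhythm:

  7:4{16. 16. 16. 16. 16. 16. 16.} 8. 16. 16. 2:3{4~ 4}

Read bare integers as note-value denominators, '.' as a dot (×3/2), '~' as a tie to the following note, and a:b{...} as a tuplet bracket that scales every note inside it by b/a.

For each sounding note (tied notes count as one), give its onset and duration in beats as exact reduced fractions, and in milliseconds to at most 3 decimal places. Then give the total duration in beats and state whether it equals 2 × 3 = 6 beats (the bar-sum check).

1) 0.0ms=0b +69.876ms=3/14b
2) 69.876ms=3/14b +69.876ms=3/14b
3) 139.752ms=3/7b +69.876ms=3/14b
4) 209.627ms=9/14b +69.876ms=3/14b
5) 279.503ms=6/7b +69.876ms=3/14b
6) 349.379ms=15/14b +69.876ms=3/14b
7) 419.255ms=9/7b +69.876ms=3/14b
8) 489.13ms=3/2b +244.565ms=3/4b
9) 733.696ms=9/4b +122.283ms=3/8b
10) 855.978ms=21/8b +122.283ms=3/8b
11) 978.261ms=3b +978.261ms=3b
Σ=6b of 6 (184bpm 3/4) — PASS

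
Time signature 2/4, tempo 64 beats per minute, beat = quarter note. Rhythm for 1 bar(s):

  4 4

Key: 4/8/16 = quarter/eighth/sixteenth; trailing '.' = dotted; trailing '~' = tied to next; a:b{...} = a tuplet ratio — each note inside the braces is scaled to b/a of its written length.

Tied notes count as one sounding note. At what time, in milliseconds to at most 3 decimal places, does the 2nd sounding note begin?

note 2 onset = 1b = 937.5ms

1. 0.0ms @ 0 + 937.5ms (1)
2. 937.5ms @ 1 + 937.5ms (1)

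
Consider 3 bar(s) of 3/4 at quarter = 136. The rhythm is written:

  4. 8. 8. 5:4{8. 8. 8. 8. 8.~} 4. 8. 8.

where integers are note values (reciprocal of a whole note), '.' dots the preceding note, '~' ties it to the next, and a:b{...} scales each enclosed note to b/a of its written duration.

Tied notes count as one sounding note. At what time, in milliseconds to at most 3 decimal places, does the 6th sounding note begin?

1. 0.0ms @ 0 + 661.765ms (3/2)
2. 661.765ms @ 3/2 + 330.882ms (3/4)
3. 992.647ms @ 9/4 + 330.882ms (3/4)
4. 1323.529ms @ 3 + 264.706ms (3/5)
5. 1588.235ms @ 18/5 + 264.706ms (3/5)
6. 1852.941ms @ 21/5 + 264.706ms (3/5)
7. 2117.647ms @ 24/5 + 264.706ms (3/5)
8. 2382.353ms @ 27/5 + 926.471ms (21/10)
9. 3308.824ms @ 15/2 + 330.882ms (3/4)
10. 3639.706ms @ 33/4 + 330.882ms (3/4)

note 6 onset = 21/5b = 1852.941ms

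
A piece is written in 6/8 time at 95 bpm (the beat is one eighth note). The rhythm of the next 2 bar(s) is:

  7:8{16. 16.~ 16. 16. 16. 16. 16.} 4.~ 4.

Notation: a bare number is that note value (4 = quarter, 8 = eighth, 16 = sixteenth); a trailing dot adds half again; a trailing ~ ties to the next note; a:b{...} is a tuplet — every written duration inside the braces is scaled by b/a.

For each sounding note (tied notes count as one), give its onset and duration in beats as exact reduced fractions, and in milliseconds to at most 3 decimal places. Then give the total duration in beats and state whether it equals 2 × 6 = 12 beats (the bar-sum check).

1) 0.0ms=0b +541.353ms=6/7b
2) 541.353ms=6/7b +1082.707ms=12/7b
3) 1624.06ms=18/7b +541.353ms=6/7b
4) 2165.414ms=24/7b +541.353ms=6/7b
5) 2706.767ms=30/7b +541.353ms=6/7b
6) 3248.12ms=36/7b +541.353ms=6/7b
7) 3789.474ms=6b +3789.474ms=6b
Σ=12b of 12 (95bpm 6/8) — PASS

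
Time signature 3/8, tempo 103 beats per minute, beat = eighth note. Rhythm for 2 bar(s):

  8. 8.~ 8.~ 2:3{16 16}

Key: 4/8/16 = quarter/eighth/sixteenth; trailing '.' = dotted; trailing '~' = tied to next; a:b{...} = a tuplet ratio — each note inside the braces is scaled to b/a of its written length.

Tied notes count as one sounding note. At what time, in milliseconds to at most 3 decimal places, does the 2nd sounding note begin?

note 2 onset = 3/2b = 873.786ms

1. 0.0ms @ 0 + 873.786ms (3/2)
2. 873.786ms @ 3/2 + 2184.466ms (15/4)
3. 3058.252ms @ 21/4 + 436.893ms (3/4)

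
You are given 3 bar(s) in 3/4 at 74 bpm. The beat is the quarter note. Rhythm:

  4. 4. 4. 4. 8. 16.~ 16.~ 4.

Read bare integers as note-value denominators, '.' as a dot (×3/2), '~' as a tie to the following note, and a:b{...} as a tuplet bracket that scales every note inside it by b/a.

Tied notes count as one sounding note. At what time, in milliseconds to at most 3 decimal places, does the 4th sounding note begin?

1. 0.0ms @ 0 + 1216.216ms (3/2)
2. 1216.216ms @ 3/2 + 1216.216ms (3/2)
3. 2432.432ms @ 3 + 1216.216ms (3/2)
4. 3648.649ms @ 9/2 + 1216.216ms (3/2)
5. 4864.865ms @ 6 + 608.108ms (3/4)
6. 5472.973ms @ 27/4 + 1824.324ms (9/4)

note 4 onset = 9/2b = 3648.649ms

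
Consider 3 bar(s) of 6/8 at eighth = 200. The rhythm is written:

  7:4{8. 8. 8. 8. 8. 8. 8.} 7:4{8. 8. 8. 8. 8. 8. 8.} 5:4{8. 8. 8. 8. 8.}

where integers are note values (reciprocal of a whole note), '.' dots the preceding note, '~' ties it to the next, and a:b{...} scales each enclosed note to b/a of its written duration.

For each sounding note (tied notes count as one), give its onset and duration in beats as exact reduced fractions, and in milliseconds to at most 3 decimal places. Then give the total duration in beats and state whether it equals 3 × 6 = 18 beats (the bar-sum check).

1) 0.0ms=0b +257.143ms=6/7b
2) 257.143ms=6/7b +257.143ms=6/7b
3) 514.286ms=12/7b +257.143ms=6/7b
4) 771.429ms=18/7b +257.143ms=6/7b
5) 1028.571ms=24/7b +257.143ms=6/7b
6) 1285.714ms=30/7b +257.143ms=6/7b
7) 1542.857ms=36/7b +257.143ms=6/7b
8) 1800.0ms=6b +257.143ms=6/7b
9) 2057.143ms=48/7b +257.143ms=6/7b
10) 2314.286ms=54/7b +257.143ms=6/7b
11) 2571.429ms=60/7b +257.143ms=6/7b
12) 2828.571ms=66/7b +257.143ms=6/7b
13) 3085.714ms=72/7b +257.143ms=6/7b
14) 3342.857ms=78/7b +257.143ms=6/7b
15) 3600.0ms=12b +360.0ms=6/5b
16) 3960.0ms=66/5b +360.0ms=6/5b
17) 4320.0ms=72/5b +360.0ms=6/5b
18) 4680.0ms=78/5b +360.0ms=6/5b
19) 5040.0ms=84/5b +360.0ms=6/5b
Σ=18b of 18 (200bpm 6/8) — PASS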